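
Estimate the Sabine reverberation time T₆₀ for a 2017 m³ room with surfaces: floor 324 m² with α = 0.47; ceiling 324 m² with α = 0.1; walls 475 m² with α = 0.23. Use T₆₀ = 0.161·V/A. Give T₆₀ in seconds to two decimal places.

1.10 s

A = Σ Sᵢαᵢ = 324·0.47 + 324·0.1 + 475·0.23 = 293.93 m².
T₆₀ = 0.161 × 2017 / 293.93 = 1.105 s.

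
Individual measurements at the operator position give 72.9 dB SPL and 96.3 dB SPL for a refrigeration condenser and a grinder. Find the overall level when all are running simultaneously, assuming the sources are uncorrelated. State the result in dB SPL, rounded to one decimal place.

96.3 dB SPL

For uncorrelated sources the intensities add, so convert each level to linear form, sum, and take 10·log₁₀ of the total.
Σ 10^(L/10) = 10^(72.9/10) + 10^(96.3/10) = 4.285e+09.
L_total = 10·log₁₀(4.285e+09) = 96.32 dB SPL.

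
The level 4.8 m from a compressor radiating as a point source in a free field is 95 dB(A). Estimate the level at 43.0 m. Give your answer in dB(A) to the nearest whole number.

76 dB(A)

Spherical spreading from a point source gives a 20·log₁₀(r₂/r₁) drop.
L₂ = 95 − 20·log₁₀(43.0/4.8) = 95 − 19.045 = 75.96 dB(A).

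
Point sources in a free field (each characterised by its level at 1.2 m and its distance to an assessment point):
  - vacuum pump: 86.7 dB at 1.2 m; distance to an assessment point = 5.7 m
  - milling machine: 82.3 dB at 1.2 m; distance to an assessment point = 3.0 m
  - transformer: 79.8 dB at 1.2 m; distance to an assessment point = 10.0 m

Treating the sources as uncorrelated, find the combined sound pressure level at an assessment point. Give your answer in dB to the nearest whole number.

First find each source's level at the receiver (point-source: −20·log₁₀(r/r_ref)), then combine on an intensity basis.
vacuum pump: 86.7 − 20·log₁₀(5.7/1.2) = 86.7 − 13.53 = 73.17 dB.
milling machine: 82.3 − 20·log₁₀(3.0/1.2) = 82.3 − 7.96 = 74.34 dB.
transformer: 79.8 − 20·log₁₀(10.0/1.2) = 79.8 − 18.42 = 61.38 dB.
Σ 10^(L/10) = 4.928e+07 → L_total = 10·log₁₀(4.928e+07) = 76.93 dB.

77 dB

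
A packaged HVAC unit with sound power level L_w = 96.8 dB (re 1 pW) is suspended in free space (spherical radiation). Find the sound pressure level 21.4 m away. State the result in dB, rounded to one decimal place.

Free-field spherical radiation: L_p = L_w − 10·log₁₀(4π·r²), r = 21.4 m.
4π·r² = 5755 m², 10·log₁₀ of that is 37.600 dB.
L_p = 96.8 − 37.600 = 59.20 dB.

59.2 dB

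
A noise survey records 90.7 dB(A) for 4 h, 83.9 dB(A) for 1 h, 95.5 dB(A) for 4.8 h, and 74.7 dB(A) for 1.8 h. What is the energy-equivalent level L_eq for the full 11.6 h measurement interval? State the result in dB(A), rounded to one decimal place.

Weight each interval's intensity by its duration and average over T = 11.6 h:
Σ tᵢ·10^(Lᵢ/10) = 4·10^(90.7/10) + 1·10^(83.9/10) + 4.8·10^(95.5/10) + 1.8·10^(74.7/10) = 2.203e+10.
L_eq = 10·log₁₀(2.203e+10/11.6) = 92.79 dB(A).

92.8 dB(A)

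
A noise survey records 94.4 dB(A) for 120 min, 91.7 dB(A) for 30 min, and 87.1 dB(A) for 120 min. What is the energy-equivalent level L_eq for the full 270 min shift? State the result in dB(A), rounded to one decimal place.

92.1 dB(A)

The energy average is taken in the linear domain: L_eq = 10·log₁₀[(Σ tᵢ·10^(Lᵢ/10))/T], T = 270 min.
Σ tᵢ·10^(Lᵢ/10) = 120·10^(94.4/10) + 30·10^(91.7/10) + 120·10^(87.1/10) = 4.364e+11.
L_eq = 10·log₁₀(4.364e+11/270) = 92.09 dB(A).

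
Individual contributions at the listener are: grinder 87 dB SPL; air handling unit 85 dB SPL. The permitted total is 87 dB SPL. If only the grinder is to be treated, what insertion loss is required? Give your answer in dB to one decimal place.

4.3 dB

The untreated sources together contribute 10^(85/10) = 3.162e+08, i.e. 85.00 dB SPL.
The limit corresponds to 10^(87/10) = 5.012e+08; subtracting the fixed part leaves 1.850e+08 for the grinder, i.e. 82.67 dB SPL.
So the grinder must be reduced from 87 to 82.67 dB SPL: IL = 4.33 dB.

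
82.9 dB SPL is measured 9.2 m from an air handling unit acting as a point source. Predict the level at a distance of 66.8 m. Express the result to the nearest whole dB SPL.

66 dB SPL

For a point source, L₂ = L₁ − 20·log₁₀(r₂/r₁).
L₂ = 82.9 − 20·log₁₀(66.8/9.2) = 82.9 − 17.220 = 65.68 dB SPL.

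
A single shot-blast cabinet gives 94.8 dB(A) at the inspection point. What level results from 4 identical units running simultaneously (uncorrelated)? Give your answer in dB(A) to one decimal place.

L_total = L₁ + 10·log₁₀ N for N identical incoherent sources.
L_total = 94.8 + 10·log₁₀(4) = 94.8 + 6.021 = 100.82 dB(A).

100.8 dB(A)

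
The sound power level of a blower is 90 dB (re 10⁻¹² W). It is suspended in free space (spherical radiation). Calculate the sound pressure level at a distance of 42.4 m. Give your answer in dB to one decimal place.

46.5 dB

Free-field spherical radiation: L_p = L_w − 10·log₁₀(4π·r²), r = 42.4 m.
4π·r² = 2.259e+04 m², 10·log₁₀ of that is 43.539 dB.
L_p = 90 − 43.539 = 46.46 dB.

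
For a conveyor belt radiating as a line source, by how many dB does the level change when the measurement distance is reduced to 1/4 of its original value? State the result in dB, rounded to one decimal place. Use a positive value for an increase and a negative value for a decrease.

Line-source spreading: ΔL = −10·log₁₀(r₂/r₁).
ΔL = −10·log₁₀(0.25) = +6.02 dB.

+6.0 dB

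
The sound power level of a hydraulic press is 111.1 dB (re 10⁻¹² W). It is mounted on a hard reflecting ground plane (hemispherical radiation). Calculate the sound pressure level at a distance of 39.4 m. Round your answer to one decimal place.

71.2 dB

The power spreads over a hemisphere of area 2π·r², so L_p = L_w − 10·log₁₀(2π·r²).
2π·r² = 9754 m², 10·log₁₀ of that is 39.892 dB.
L_p = 111.1 − 39.892 = 71.21 dB.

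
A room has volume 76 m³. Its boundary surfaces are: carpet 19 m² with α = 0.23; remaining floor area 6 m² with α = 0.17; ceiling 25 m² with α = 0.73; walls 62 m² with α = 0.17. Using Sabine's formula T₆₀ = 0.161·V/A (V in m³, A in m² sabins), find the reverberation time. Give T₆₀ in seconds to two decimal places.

0.36 s

Total absorption A = 19·0.23 + 6·0.17 + 25·0.73 + 62·0.17 = 34.18 m² sabins.
T₆₀ = 0.161·V/A = 0.161·76/34.18 = 0.358 s.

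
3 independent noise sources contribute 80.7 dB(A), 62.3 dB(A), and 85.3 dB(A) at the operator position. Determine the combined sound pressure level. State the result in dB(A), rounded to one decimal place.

For uncorrelated sources the intensities add, so convert each level to linear form, sum, and take 10·log₁₀ of the total.
Σ 10^(L/10) = 10^(80.7/10) + 10^(62.3/10) + 10^(85.3/10) = 4.580e+08.
L_total = 10·log₁₀(4.580e+08) = 86.61 dB(A).

86.6 dB(A)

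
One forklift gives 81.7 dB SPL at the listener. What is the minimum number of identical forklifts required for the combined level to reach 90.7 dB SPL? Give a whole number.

N identical sources give L₁ + 10·log₁₀ N, so require 10·log₁₀ N ≥ 90.7 − 81.7 = 9.0 dB.
N ≥ 10^(9.0/10) = 7.943, so N = 8.

8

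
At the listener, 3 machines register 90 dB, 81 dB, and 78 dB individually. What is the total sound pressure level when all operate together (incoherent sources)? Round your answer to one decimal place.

For uncorrelated sources the intensities add, so convert each level to linear form, sum, and take 10·log₁₀ of the total.
Σ 10^(L/10) = 10^(90/10) + 10^(81/10) + 10^(78/10) = 1.189e+09.
L_total = 10·log₁₀(1.189e+09) = 90.75 dB.

90.8 dB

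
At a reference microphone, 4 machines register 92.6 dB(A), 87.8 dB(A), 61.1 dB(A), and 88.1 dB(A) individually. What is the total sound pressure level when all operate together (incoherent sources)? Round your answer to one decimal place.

Incoherent sources combine by intensity addition: L_total = 10·log₁₀(Σ 10^(L_i/10)).
Σ 10^(L/10) = 10^(92.6/10) + 10^(87.8/10) + 10^(61.1/10) + 10^(88.1/10) = 3.069e+09.
L_total = 10·log₁₀(3.069e+09) = 94.87 dB(A).

94.9 dB(A)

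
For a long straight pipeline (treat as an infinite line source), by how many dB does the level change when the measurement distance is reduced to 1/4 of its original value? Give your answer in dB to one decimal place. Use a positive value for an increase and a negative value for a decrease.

A line source loses 3 dB per doubling of distance; generally ΔL = −10·log₁₀(r₂/r₁).
ΔL = −10·log₁₀(0.25) = +6.02 dB.

+6.0 dB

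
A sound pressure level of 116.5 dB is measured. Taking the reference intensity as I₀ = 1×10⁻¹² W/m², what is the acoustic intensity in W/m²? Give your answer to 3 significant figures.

0.447 W/m²

I = I₀·10^(L/10) = 10⁻¹² × 10^(116.5/10) = 10^(-0.350).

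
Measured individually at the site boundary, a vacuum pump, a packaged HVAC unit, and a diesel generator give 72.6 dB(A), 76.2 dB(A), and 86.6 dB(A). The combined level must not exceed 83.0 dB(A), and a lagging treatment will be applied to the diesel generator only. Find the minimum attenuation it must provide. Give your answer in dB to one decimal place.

5.1 dB

The untreated sources together contribute 10^(72.6/10) + 10^(76.2/10) = 5.988e+07, i.e. 77.77 dB(A).
The limit corresponds to 10^(83.0/10) = 1.995e+08; subtracting the fixed part leaves 1.396e+08 for the diesel generator, i.e. 81.45 dB(A).
Required insertion loss = 86.6 − 81.45 = 5.15 dB.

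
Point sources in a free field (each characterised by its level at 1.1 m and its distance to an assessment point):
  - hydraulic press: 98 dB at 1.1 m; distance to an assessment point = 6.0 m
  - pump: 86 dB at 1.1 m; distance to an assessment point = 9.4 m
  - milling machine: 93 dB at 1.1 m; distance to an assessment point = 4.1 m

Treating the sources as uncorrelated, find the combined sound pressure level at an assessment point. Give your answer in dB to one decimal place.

85.6 dB

Propagate each source to the receiver with L = L_ref − 20·log₁₀(r/r_ref), then add intensities.
hydraulic press: 98 − 20·log₁₀(6.0/1.1) = 98 − 14.74 = 83.26 dB.
pump: 86 − 20·log₁₀(9.4/1.1) = 86 − 18.63 = 67.37 dB.
milling machine: 93 − 20·log₁₀(4.1/1.1) = 93 − 11.43 = 81.57 dB.
Σ 10^(L/10) = 3.611e+08 → L_total = 10·log₁₀(3.611e+08) = 85.58 dB.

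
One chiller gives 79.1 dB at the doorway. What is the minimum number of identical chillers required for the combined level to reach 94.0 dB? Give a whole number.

Need L₁ + 10·log₁₀ N ≥ 94.0, i.e. log₁₀ N ≥ 1.49.
N ≥ 10^(14.9/10) = 30.903, so N = 31.

31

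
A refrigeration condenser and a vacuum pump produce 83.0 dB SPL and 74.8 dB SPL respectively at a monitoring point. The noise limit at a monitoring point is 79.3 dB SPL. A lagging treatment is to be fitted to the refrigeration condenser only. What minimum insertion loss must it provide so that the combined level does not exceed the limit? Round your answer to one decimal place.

Everything except the refrigeration condenser sums to 10^(74.8/10) = 3.020e+07 in linear terms, 74.80 dB SPL.
To meet 79.3 dB SPL overall, the treated refrigeration condenser may contribute at most 10^(79.3/10) − 3.020e+07 = 5.491e+07, i.e. 77.40 dB SPL.
So the refrigeration condenser must be reduced from 83.0 to 77.40 dB SPL: IL = 5.60 dB.

5.6 dB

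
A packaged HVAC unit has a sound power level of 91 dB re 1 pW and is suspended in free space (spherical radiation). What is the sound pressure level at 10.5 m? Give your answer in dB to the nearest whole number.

60 dB

The power spreads over a sphere of area 4π·r², so L_p = L_w − 10·log₁₀(4π·r²).
4π·r² = 1385 m², 10·log₁₀ of that is 31.416 dB.
L_p = 91 − 31.416 = 59.58 dB.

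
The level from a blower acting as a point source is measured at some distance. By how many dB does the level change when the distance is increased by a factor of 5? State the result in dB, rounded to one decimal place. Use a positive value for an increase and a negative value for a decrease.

Point-source spreading: ΔL = −20·log₁₀(r₂/r₁).
ΔL = −20·log₁₀(5) = -13.98 dB.

-14.0 dB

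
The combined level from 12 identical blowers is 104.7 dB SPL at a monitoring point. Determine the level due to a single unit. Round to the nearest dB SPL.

For N identical incoherent sources L_total = L₁ + 10·log₁₀ N, so L₁ = 104.7 − 10·log₁₀(12) = 104.7 − 10.792.

94 dB SPL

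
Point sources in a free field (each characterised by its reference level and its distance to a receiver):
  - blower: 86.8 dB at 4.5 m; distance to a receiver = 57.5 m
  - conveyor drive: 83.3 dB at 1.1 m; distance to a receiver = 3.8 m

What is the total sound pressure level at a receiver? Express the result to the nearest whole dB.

73 dB

Apply inverse-square spreading to bring every level to the receiver, then sum 10^(L/10).
blower: 86.8 − 20·log₁₀(57.5/4.5) = 86.8 − 22.13 = 64.67 dB.
conveyor drive: 83.3 − 20·log₁₀(3.8/1.1) = 83.3 − 10.77 = 72.53 dB.
Σ 10^(L/10) = 2.085e+07 → L_total = 10·log₁₀(2.085e+07) = 73.19 dB.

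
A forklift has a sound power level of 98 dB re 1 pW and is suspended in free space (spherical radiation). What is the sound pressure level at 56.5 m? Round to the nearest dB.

Free-field spherical radiation: L_p = L_w − 10·log₁₀(4π·r²), r = 56.5 m.
4π·r² = 4.011e+04 m², 10·log₁₀ of that is 46.033 dB.
L_p = 98 − 46.033 = 51.97 dB.

52 dB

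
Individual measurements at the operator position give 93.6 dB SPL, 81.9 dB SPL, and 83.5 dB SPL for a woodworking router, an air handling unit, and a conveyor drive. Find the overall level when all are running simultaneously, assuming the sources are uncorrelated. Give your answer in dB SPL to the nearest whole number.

Incoherent sources combine by intensity addition: L_total = 10·log₁₀(Σ 10^(L_i/10)).
Σ 10^(L/10) = 10^(93.6/10) + 10^(81.9/10) + 10^(83.5/10) = 2.670e+09.
L_total = 10·log₁₀(2.670e+09) = 94.26 dB SPL.

94 dB SPL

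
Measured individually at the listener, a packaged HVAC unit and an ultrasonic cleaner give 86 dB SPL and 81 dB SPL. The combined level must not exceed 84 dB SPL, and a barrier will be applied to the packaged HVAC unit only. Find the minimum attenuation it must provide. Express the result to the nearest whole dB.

The untreated sources together contribute 10^(81/10) = 1.259e+08, i.e. 81.00 dB SPL.
To meet 84 dB SPL overall, the treated packaged HVAC unit may contribute at most 10^(84/10) − 1.259e+08 = 1.253e+08, i.e. 80.98 dB SPL.
So the packaged HVAC unit must be reduced from 86 to 80.98 dB SPL: IL = 5.02 dB.

5 dB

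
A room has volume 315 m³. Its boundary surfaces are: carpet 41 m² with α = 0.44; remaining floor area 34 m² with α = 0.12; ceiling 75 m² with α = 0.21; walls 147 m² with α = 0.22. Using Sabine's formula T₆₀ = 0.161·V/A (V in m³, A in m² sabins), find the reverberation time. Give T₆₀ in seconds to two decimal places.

A = Σ Sᵢαᵢ = 41·0.44 + 34·0.12 + 75·0.21 + 147·0.22 = 70.21 m².
T₆₀ = 0.161 × 315 / 70.21 = 0.722 s.

0.72 s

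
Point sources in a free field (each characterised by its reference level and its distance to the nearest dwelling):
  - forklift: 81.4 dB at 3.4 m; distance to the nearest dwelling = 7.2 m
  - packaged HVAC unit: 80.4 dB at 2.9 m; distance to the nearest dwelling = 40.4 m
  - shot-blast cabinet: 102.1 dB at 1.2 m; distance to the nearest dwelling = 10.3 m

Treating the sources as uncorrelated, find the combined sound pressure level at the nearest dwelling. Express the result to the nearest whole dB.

84 dB

Apply inverse-square spreading to bring every level to the receiver, then sum 10^(L/10).
forklift: 81.4 − 20·log₁₀(7.2/3.4) = 81.4 − 6.52 = 74.88 dB.
packaged HVAC unit: 80.4 − 20·log₁₀(40.4/2.9) = 80.4 − 22.88 = 57.52 dB.
shot-blast cabinet: 102.1 − 20·log₁₀(10.3/1.2) = 102.1 − 18.67 = 83.43 dB.
Σ 10^(L/10) = 2.515e+08 → L_total = 10·log₁₀(2.515e+08) = 84.01 dB.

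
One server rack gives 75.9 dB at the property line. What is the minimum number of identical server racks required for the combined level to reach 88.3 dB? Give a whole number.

N identical sources give L₁ + 10·log₁₀ N, so require 10·log₁₀ N ≥ 88.3 − 75.9 = 12.4 dB.
N ≥ 10^(12.4/10) = 17.378, so N = 18.

18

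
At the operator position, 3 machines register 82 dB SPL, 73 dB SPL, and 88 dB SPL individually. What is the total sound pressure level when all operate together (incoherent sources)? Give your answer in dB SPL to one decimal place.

89.1 dB SPL

Incoherent sources combine by intensity addition: L_total = 10·log₁₀(Σ 10^(L_i/10)).
Σ 10^(L/10) = 10^(82/10) + 10^(73/10) + 10^(88/10) = 8.094e+08.
L_total = 10·log₁₀(8.094e+08) = 89.08 dB SPL.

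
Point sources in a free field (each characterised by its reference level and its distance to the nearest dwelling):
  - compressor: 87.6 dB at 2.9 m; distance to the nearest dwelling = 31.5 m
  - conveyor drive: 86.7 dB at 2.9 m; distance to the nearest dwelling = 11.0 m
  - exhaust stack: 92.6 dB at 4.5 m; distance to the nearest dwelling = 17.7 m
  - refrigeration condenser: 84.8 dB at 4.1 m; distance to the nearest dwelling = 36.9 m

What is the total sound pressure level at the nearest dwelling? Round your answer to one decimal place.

Propagate each source to the receiver with L = L_ref − 20·log₁₀(r/r_ref), then add intensities.
compressor: 87.6 − 20·log₁₀(31.5/2.9) = 87.6 − 20.72 = 66.88 dB.
conveyor drive: 86.7 − 20·log₁₀(11.0/2.9) = 86.7 − 11.58 = 75.12 dB.
exhaust stack: 92.6 − 20·log₁₀(17.7/4.5) = 92.6 − 11.90 = 80.70 dB.
refrigeration condenser: 84.8 − 20·log₁₀(36.9/4.1) = 84.8 − 19.08 = 65.72 dB.
Σ 10^(L/10) = 1.587e+08 → L_total = 10·log₁₀(1.587e+08) = 82.01 dB.

82.0 dB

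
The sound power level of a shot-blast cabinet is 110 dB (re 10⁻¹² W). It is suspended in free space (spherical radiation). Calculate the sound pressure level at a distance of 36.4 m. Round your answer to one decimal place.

67.8 dB

Free-field spherical radiation: L_p = L_w − 10·log₁₀(4π·r²), r = 36.4 m.
4π·r² = 1.665e+04 m², 10·log₁₀ of that is 42.214 dB.
L_p = 110 − 42.214 = 67.79 dB.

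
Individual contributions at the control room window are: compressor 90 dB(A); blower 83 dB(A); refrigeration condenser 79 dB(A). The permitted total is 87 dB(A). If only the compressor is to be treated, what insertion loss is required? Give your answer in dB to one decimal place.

6.5 dB

The untreated sources together contribute 10^(83/10) + 10^(79/10) = 2.790e+08, i.e. 84.46 dB(A).
The limit corresponds to 10^(87/10) = 5.012e+08; subtracting the fixed part leaves 2.222e+08 for the compressor, i.e. 83.47 dB(A).
Required insertion loss = 90 − 83.47 = 6.53 dB.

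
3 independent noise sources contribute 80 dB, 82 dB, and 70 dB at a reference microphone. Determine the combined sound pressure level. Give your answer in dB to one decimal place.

Incoherent sources combine by intensity addition: L_total = 10·log₁₀(Σ 10^(L_i/10)).
Σ 10^(L/10) = 10^(80/10) + 10^(82/10) + 10^(70/10) = 2.685e+08.
L_total = 10·log₁₀(2.685e+08) = 84.29 dB.

84.3 dB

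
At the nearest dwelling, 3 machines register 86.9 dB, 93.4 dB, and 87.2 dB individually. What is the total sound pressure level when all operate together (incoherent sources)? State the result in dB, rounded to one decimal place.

For uncorrelated sources the intensities add, so convert each level to linear form, sum, and take 10·log₁₀ of the total.
Σ 10^(L/10) = 10^(86.9/10) + 10^(93.4/10) + 10^(87.2/10) = 3.202e+09.
L_total = 10·log₁₀(3.202e+09) = 95.05 dB.

95.1 dB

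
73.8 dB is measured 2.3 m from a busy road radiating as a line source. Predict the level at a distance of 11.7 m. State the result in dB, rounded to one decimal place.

For a line source, L₂ = L₁ − 10·log₁₀(r₂/r₁).
L₂ = 73.8 − 10·log₁₀(11.7/2.3) = 73.8 − 7.065 = 66.74 dB.

66.7 dB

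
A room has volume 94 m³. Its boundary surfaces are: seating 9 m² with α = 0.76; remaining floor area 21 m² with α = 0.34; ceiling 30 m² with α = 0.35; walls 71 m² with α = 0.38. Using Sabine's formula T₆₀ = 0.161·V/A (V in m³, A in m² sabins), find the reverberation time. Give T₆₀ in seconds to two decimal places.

A = Σ Sᵢαᵢ = 9·0.76 + 21·0.34 + 30·0.35 + 71·0.38 = 51.46 m².
T₆₀ = 0.161 × 94 / 51.46 = 0.294 s.

0.29 s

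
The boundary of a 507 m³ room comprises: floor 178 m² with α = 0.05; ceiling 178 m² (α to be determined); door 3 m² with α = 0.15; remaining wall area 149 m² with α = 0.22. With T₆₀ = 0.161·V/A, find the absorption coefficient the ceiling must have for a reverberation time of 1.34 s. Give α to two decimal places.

0.11

A = 0.161·V/T₆₀ = 0.161·507/1.34 = 60.92 m² sabins.
Absorption from the other surfaces = 178·0.05 + 3·0.15 + 149·0.22 = 42.13 m², so the ceiling must supply 18.79 m² over 178 m².
α = 18.79/178 = 0.106.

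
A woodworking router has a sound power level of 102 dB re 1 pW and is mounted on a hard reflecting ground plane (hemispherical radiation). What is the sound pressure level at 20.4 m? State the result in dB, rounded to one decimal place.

L_p = L_w − 10·log₁₀(2π·r²) with r = 20.4 m.
2π·r² = 2615 m², 10·log₁₀ of that is 34.174 dB.
L_p = 102 − 34.174 = 67.83 dB.

67.8 dB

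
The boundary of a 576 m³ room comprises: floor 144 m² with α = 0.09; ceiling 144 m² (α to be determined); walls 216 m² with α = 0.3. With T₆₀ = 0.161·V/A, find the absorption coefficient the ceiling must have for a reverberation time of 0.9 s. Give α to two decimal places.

A = 0.161·V/T₆₀ = 0.161·576/0.9 = 103.04 m² sabins.
Absorption from the other surfaces = 144·0.09 + 216·0.3 = 77.76 m², so the ceiling must supply 25.28 m² over 144 m².
α = 25.28/144 = 0.176.

0.18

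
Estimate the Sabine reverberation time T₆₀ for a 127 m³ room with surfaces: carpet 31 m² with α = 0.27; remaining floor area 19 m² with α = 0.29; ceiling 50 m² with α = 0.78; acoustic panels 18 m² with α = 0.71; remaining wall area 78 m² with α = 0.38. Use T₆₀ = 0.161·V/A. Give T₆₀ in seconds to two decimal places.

0.21 s

A = Σ Sᵢαᵢ = 31·0.27 + 19·0.29 + 50·0.78 + 18·0.71 + 78·0.38 = 95.30 m².
T₆₀ = 0.161 × 127 / 95.30 = 0.215 s.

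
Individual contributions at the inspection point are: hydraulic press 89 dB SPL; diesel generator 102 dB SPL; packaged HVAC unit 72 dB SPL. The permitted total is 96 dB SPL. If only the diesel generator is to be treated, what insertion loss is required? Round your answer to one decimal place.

7.0 dB

Everything except the diesel generator sums to 10^(89/10) + 10^(72/10) = 8.102e+08 in linear terms, 89.09 dB SPL.
To meet 96 dB SPL overall, the treated diesel generator may contribute at most 10^(96/10) − 8.102e+08 = 3.171e+09, i.e. 95.01 dB SPL.
So the diesel generator must be reduced from 102 to 95.01 dB SPL: IL = 6.99 dB.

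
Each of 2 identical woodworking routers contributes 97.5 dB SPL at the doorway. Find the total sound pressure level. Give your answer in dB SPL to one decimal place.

L_total = L₁ + 10·log₁₀ N for N identical incoherent sources.
L_total = 97.5 + 10·log₁₀(2) = 97.5 + 3.010 = 100.51 dB SPL.

100.5 dB SPL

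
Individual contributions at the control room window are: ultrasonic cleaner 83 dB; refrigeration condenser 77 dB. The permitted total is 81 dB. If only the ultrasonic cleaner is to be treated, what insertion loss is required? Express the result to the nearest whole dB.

4 dB

The untreated sources together contribute 10^(77/10) = 5.012e+07, i.e. 77.00 dB.
The limit corresponds to 10^(81/10) = 1.259e+08; subtracting the fixed part leaves 7.577e+07 for the ultrasonic cleaner, i.e. 78.80 dB.
So the ultrasonic cleaner must be reduced from 83 to 78.80 dB: IL = 4.20 dB.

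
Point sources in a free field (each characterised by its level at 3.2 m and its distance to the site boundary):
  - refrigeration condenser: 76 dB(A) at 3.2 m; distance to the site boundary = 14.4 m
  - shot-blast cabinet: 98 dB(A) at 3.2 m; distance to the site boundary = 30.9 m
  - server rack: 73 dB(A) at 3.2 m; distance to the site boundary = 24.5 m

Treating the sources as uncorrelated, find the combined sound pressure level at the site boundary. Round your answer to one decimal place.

Propagate each source to the receiver with L = L_ref − 20·log₁₀(r/r_ref), then add intensities.
refrigeration condenser: 76 − 20·log₁₀(14.4/3.2) = 76 − 13.06 = 62.94 dB(A).
shot-blast cabinet: 98 − 20·log₁₀(30.9/3.2) = 98 − 19.70 = 78.30 dB(A).
server rack: 73 − 20·log₁₀(24.5/3.2) = 73 − 17.68 = 55.32 dB(A).
Σ 10^(L/10) = 6.997e+07 → L_total = 10·log₁₀(6.997e+07) = 78.45 dB(A).

78.4 dB(A)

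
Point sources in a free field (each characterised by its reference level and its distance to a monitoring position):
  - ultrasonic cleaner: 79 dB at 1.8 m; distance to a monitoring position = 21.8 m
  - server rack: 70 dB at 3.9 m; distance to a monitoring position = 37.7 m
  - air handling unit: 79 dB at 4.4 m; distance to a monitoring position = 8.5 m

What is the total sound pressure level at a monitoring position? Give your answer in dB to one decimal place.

73.4 dB

First find each source's level at the receiver (point-source: −20·log₁₀(r/r_ref)), then combine on an intensity basis.
ultrasonic cleaner: 79 − 20·log₁₀(21.8/1.8) = 79 − 21.66 = 57.34 dB.
server rack: 70 − 20·log₁₀(37.7/3.9) = 70 − 19.71 = 50.29 dB.
air handling unit: 79 − 20·log₁₀(8.5/4.4) = 79 − 5.72 = 73.28 dB.
Σ 10^(L/10) = 2.193e+07 → L_total = 10·log₁₀(2.193e+07) = 73.41 dB.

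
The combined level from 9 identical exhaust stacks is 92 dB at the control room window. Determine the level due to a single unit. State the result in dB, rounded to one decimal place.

For N identical incoherent sources L_total = L₁ + 10·log₁₀ N, so L₁ = 92 − 10·log₁₀(9) = 92 − 9.542.

82.5 dB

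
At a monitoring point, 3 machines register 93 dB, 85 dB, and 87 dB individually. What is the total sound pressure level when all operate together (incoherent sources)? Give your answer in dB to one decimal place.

For uncorrelated sources the intensities add, so convert each level to linear form, sum, and take 10·log₁₀ of the total.
Σ 10^(L/10) = 10^(93/10) + 10^(85/10) + 10^(87/10) = 2.813e+09.
L_total = 10·log₁₀(2.813e+09) = 94.49 dB.

94.5 dB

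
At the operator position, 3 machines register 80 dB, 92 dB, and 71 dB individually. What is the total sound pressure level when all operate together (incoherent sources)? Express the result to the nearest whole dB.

Incoherent sources combine by intensity addition: L_total = 10·log₁₀(Σ 10^(L_i/10)).
Σ 10^(L/10) = 10^(80/10) + 10^(92/10) + 10^(71/10) = 1.697e+09.
L_total = 10·log₁₀(1.697e+09) = 92.30 dB.

92 dB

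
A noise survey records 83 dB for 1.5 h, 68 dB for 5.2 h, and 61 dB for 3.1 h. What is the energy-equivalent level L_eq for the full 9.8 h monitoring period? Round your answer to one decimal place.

L_eq = 10·log₁₀[(1/T)·Σ tᵢ·10^(Lᵢ/10)] with T = 9.8 h.
Σ tᵢ·10^(Lᵢ/10) = 1.5·10^(83/10) + 5.2·10^(68/10) + 3.1·10^(61/10) = 3.360e+08.
L_eq = 10·log₁₀(3.360e+08/9.8) = 75.35 dB.

75.4 dB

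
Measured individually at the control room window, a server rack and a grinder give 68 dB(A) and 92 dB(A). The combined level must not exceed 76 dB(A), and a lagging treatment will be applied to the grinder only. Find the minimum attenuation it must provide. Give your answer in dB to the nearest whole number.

17 dB

Everything except the grinder sums to 10^(68/10) = 6.310e+06 in linear terms, 68.00 dB(A).
The limit corresponds to 10^(76/10) = 3.981e+07; subtracting the fixed part leaves 3.350e+07 for the grinder, i.e. 75.25 dB(A).
Required insertion loss = 92 − 75.25 = 16.75 dB.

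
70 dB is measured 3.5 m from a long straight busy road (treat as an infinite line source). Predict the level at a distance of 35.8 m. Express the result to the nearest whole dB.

60 dB

Cylindrical spreading from a line source gives a 10·log₁₀(r₂/r₁) drop.
L₂ = 70 − 10·log₁₀(35.8/3.5) = 70 − 10.098 = 59.90 dB.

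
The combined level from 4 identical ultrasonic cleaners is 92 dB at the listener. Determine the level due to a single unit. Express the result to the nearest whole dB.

4 equal contributions raise the level by 10·log₁₀ 4 = 6.021 dB, so each unit alone gives 92 − 6.021.

86 dB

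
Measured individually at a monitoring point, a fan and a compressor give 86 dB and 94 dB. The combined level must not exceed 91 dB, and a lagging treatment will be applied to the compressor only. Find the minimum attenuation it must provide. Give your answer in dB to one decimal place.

4.7 dB

Everything except the compressor sums to 10^(86/10) = 3.981e+08 in linear terms, 86.00 dB.
The limit corresponds to 10^(91/10) = 1.259e+09; subtracting the fixed part leaves 8.608e+08 for the compressor, i.e. 89.35 dB.
Required insertion loss = 94 − 89.35 = 4.65 dB.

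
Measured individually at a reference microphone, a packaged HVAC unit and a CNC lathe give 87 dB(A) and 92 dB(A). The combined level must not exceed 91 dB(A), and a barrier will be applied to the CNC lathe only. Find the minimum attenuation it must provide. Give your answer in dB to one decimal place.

Everything except the CNC lathe sums to 10^(87/10) = 5.012e+08 in linear terms, 87.00 dB(A).
The limit corresponds to 10^(91/10) = 1.259e+09; subtracting the fixed part leaves 7.577e+08 for the CNC lathe, i.e. 88.80 dB(A).
Required insertion loss = 92 − 88.80 = 3.20 dB.

3.2 dB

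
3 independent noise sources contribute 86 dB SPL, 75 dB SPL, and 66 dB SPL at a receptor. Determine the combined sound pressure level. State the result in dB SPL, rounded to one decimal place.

For uncorrelated sources the intensities add, so convert each level to linear form, sum, and take 10·log₁₀ of the total.
Σ 10^(L/10) = 10^(86/10) + 10^(75/10) + 10^(66/10) = 4.337e+08.
L_total = 10·log₁₀(4.337e+08) = 86.37 dB SPL.

86.4 dB SPL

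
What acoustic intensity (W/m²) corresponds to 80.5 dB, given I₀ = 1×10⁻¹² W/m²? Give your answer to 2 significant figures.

L = 10·log₁₀(I/I₀) ⇒ I = I₀·10^(L/10) = 10⁻¹² × 10^8.05.

0.00011 W/m²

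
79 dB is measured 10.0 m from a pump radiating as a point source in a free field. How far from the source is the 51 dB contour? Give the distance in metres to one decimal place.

Point-source spreading drops the level by 20·log₁₀(r₂/r₁); inverting, r₂/r₁ = 10^(ΔL/20).
r₂ = 10.0·10^((79−51)/20) = 10.0·10^(28.0/20) = 251.19 m.

251.2 m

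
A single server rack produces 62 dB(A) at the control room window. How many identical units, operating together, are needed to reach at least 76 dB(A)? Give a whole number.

26

The shortfall is 76 − 62 = 14.0 dB, and N units add 10·log₁₀ N, so need 10·log₁₀ N ≥ 14.0.
N ≥ 10^(14.0/10) = 25.119, so N = 26.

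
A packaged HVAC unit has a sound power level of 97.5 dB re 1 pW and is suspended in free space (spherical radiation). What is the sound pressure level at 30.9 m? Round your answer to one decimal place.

Free-field spherical radiation: L_p = L_w − 10·log₁₀(4π·r²), r = 30.9 m.
4π·r² = 1.2e+04 m², 10·log₁₀ of that is 40.791 dB.
L_p = 97.5 − 40.791 = 56.71 dB.

56.7 dB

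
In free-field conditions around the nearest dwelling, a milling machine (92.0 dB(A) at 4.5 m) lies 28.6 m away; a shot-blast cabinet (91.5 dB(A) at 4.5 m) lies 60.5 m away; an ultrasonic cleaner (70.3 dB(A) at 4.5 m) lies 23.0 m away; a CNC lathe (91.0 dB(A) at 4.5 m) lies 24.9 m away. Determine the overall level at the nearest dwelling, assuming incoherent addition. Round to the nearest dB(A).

79 dB(A)

Propagate each source to the receiver with L = L_ref − 20·log₁₀(r/r_ref), then add intensities.
milling machine: 92.0 − 20·log₁₀(28.6/4.5) = 92.0 − 16.06 = 75.94 dB(A).
shot-blast cabinet: 91.5 − 20·log₁₀(60.5/4.5) = 91.5 − 22.57 = 68.93 dB(A).
ultrasonic cleaner: 70.3 − 20·log₁₀(23.0/4.5) = 70.3 − 14.17 = 56.13 dB(A).
CNC lathe: 91.0 − 20·log₁₀(24.9/4.5) = 91.0 − 14.86 = 76.14 dB(A).
Σ 10^(L/10) = 8.858e+07 → L_total = 10·log₁₀(8.858e+07) = 79.47 dB(A).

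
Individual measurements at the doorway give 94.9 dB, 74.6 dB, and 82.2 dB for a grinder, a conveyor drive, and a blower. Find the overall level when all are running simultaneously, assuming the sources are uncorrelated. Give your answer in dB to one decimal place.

Incoherent sources combine by intensity addition: L_total = 10·log₁₀(Σ 10^(L_i/10)).
Σ 10^(L/10) = 10^(94.9/10) + 10^(74.6/10) + 10^(82.2/10) = 3.285e+09.
L_total = 10·log₁₀(3.285e+09) = 95.17 dB.

95.2 dB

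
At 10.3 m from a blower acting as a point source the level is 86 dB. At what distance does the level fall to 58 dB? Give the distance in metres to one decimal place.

Point-source spreading drops the level by 20·log₁₀(r₂/r₁); inverting, r₂/r₁ = 10^(ΔL/20).
r₂ = 10.3·10^((86−58)/20) = 10.3·10^(28.0/20) = 258.72 m.

258.7 m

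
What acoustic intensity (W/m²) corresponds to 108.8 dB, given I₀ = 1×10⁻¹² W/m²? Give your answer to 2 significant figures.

I/I₀ = 10^(108.8/10) = 7.586e+10, so I = 7.586e+10 × 10⁻¹² W/m².

0.076 W/m²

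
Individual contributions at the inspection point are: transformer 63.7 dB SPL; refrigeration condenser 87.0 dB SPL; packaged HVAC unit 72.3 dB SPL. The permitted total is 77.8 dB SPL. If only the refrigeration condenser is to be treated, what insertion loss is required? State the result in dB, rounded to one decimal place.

10.9 dB

Everything except the refrigeration condenser sums to 10^(63.7/10) + 10^(72.3/10) = 1.933e+07 in linear terms, 72.86 dB SPL.
To meet 77.8 dB SPL overall, the treated refrigeration condenser may contribute at most 10^(77.8/10) − 1.933e+07 = 4.093e+07, i.e. 76.12 dB SPL.
Required insertion loss = 87.0 − 76.12 = 10.88 dB.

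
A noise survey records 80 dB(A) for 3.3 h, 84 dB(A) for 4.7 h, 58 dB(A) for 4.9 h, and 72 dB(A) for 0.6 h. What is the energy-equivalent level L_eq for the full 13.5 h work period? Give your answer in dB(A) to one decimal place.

Weight each interval's intensity by its duration and average over T = 13.5 h:
Σ tᵢ·10^(Lᵢ/10) = 3.3·10^(80/10) + 4.7·10^(84/10) + 4.9·10^(58/10) + 0.6·10^(72/10) = 1.523e+09.
L_eq = 10·log₁₀(1.523e+09/13.5) = 80.52 dB(A).

80.5 dB(A)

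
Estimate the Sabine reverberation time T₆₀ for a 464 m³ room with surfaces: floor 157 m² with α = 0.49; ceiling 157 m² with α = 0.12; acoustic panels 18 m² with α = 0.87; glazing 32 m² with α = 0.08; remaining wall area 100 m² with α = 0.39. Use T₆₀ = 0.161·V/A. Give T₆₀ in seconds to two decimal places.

0.49 s

A = Σ Sᵢαᵢ = 157·0.49 + 157·0.12 + 18·0.87 + 32·0.08 + 100·0.39 = 152.99 m².
T₆₀ = 0.161·V/A = 0.161·464/152.99 = 0.488 s.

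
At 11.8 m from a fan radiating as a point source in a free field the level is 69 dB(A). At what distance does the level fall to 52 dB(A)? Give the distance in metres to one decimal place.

Point-source spreading drops the level by 20·log₁₀(r₂/r₁); inverting, r₂/r₁ = 10^(ΔL/20).
r₂ = 11.8·10^((69−52)/20) = 11.8·10^(17.0/20) = 83.54 m.

83.5 m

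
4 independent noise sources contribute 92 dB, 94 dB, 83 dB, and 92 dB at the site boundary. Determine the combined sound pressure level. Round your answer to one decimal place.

97.7 dB

Incoherent sources combine by intensity addition: L_total = 10·log₁₀(Σ 10^(L_i/10)).
Σ 10^(L/10) = 10^(92/10) + 10^(94/10) + 10^(83/10) + 10^(92/10) = 5.881e+09.
L_total = 10·log₁₀(5.881e+09) = 97.69 dB.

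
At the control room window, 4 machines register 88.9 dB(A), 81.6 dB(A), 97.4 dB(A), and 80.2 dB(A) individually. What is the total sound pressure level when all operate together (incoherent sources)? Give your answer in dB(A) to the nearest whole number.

Incoherent sources combine by intensity addition: L_total = 10·log₁₀(Σ 10^(L_i/10)).
Σ 10^(L/10) = 10^(88.9/10) + 10^(81.6/10) + 10^(97.4/10) + 10^(80.2/10) = 6.521e+09.
L_total = 10·log₁₀(6.521e+09) = 98.14 dB(A).

98 dB(A)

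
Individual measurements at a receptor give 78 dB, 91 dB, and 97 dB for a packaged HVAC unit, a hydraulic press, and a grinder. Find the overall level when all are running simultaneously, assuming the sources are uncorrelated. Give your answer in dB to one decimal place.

98.0 dB

Incoherent sources combine by intensity addition: L_total = 10·log₁₀(Σ 10^(L_i/10)).
Σ 10^(L/10) = 10^(78/10) + 10^(91/10) + 10^(97/10) = 6.334e+09.
L_total = 10·log₁₀(6.334e+09) = 98.02 dB.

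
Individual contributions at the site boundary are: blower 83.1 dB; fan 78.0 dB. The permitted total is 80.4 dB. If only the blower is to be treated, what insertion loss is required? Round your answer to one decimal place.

6.4 dB

Everything except the blower sums to 10^(78.0/10) = 6.310e+07 in linear terms, 78.00 dB.
The limit corresponds to 10^(80.4/10) = 1.096e+08; subtracting the fixed part leaves 4.655e+07 for the blower, i.e. 76.68 dB.
Required insertion loss = 83.1 − 76.68 = 6.42 dB.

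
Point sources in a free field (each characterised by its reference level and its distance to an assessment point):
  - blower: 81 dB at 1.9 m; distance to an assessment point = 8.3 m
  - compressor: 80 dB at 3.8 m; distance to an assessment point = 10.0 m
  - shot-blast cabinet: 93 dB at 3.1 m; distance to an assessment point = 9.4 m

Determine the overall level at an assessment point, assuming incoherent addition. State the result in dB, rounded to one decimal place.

Apply inverse-square spreading to bring every level to the receiver, then sum 10^(L/10).
blower: 81 − 20·log₁₀(8.3/1.9) = 81 − 12.81 = 68.19 dB.
compressor: 80 − 20·log₁₀(10.0/3.8) = 80 − 8.40 = 71.60 dB.
shot-blast cabinet: 93 − 20·log₁₀(9.4/3.1) = 93 − 9.64 = 83.36 dB.
Σ 10^(L/10) = 2.380e+08 → L_total = 10·log₁₀(2.380e+08) = 83.77 dB.

83.8 dB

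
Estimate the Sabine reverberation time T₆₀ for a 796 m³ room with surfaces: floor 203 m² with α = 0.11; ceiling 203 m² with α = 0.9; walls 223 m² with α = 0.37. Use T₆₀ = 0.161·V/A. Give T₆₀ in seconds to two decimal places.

0.45 s

A = Σ Sᵢαᵢ = 203·0.11 + 203·0.9 + 223·0.37 = 287.54 m².
T₆₀ = 0.161 × 796 / 287.54 = 0.446 s.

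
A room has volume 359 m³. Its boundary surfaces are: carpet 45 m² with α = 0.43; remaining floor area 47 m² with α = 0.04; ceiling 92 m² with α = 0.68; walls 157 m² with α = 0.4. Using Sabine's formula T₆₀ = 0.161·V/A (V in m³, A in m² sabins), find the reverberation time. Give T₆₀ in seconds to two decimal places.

Summing Sᵢαᵢ: 45·0.43 + 47·0.04 + 92·0.68 + 157·0.4 = 146.59 m².
T₆₀ = 0.161·V/A = 0.161·359/146.59 = 0.394 s.

0.39 s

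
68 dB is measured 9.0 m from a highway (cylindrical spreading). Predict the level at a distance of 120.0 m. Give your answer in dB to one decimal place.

56.8 dB

Cylindrical spreading from a line source gives a 10·log₁₀(r₂/r₁) drop.
L₂ = 68 − 10·log₁₀(120.0/9.0) = 68 − 11.249 = 56.75 dB.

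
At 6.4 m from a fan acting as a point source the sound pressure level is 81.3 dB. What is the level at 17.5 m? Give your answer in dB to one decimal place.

72.6 dB

Spherical spreading from a point source gives a 20·log₁₀(r₂/r₁) drop.
L₂ = 81.3 − 20·log₁₀(17.5/6.4) = 81.3 − 8.737 = 72.56 dB.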